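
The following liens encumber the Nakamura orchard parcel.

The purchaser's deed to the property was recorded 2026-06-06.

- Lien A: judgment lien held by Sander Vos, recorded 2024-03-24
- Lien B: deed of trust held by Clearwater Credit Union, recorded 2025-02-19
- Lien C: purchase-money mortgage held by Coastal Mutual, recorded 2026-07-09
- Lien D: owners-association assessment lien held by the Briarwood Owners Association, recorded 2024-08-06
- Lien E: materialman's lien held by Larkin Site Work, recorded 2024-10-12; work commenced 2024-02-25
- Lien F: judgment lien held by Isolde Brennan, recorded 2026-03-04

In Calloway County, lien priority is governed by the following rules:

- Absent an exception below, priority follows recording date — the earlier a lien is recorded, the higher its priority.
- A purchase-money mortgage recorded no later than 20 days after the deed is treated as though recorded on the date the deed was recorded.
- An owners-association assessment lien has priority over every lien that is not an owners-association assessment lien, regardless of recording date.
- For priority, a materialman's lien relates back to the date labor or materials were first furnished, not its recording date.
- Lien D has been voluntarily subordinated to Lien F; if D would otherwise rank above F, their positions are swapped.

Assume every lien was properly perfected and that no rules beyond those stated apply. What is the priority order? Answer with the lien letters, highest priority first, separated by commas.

Effective dates after the stated exceptions: C was recorded 33 days after the deed, outside the 20-day window, so it keeps its recording date; E is treated as recorded 2024-02-25, the work-commencement date.
D, as an owners-association assessment lien, has superpriority and ranks first.
Remaining liens by effective date: E (2024-02-25), A (2024-03-24), B (2025-02-19), F (2026-03-04), C (2026-07-09).
D would otherwise be senior to F, so under the subordination agreement D and F exchange positions.

F, E, A, B, D, C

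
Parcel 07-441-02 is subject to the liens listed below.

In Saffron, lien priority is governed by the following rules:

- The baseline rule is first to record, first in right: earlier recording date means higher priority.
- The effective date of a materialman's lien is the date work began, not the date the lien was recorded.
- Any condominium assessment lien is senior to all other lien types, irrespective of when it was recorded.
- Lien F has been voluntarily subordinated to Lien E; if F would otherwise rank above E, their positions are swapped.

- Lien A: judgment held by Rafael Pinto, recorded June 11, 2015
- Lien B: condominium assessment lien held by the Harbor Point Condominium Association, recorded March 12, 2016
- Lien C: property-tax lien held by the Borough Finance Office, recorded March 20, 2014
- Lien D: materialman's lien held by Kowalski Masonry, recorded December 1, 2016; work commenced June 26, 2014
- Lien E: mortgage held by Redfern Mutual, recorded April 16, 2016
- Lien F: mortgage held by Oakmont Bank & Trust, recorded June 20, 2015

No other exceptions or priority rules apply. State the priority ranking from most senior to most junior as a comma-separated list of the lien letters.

B, C, D, A, E, F

Effective dates: D relates back to June 26, 2014 (work commenced).
B is a condominium assessment lien and takes priority over every other lien.
Remaining liens by effective date: C (March 20, 2014), D (June 26, 2014), A (June 11, 2015), F (June 20, 2015), E (April 16, 2016).
Because F would otherwise rank above E, the subordination swaps them.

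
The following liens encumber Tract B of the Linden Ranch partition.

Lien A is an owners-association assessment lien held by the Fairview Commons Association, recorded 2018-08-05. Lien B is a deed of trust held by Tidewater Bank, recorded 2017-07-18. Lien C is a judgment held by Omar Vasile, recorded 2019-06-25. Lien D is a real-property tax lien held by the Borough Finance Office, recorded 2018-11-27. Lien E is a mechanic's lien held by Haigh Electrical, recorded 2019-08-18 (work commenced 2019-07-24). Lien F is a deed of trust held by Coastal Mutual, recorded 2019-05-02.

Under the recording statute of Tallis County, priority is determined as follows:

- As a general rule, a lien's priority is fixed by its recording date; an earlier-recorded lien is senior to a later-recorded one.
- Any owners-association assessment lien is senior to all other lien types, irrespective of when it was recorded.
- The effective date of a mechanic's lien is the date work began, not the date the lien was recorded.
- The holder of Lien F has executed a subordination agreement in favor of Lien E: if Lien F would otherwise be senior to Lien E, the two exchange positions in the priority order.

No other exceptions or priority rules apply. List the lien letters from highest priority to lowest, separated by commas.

First, effective dates: E relates back to 2019-07-24 (work commenced).
A, as an owners-association assessment lien, has superpriority and ranks first.
The other liens, earliest effective date first: B (2017-07-18), D (2018-11-27), F (2019-05-02), C (2019-06-25), E (2019-07-24).
Because F would otherwise rank above E, the subordination swaps them.

A, B, D, E, C, F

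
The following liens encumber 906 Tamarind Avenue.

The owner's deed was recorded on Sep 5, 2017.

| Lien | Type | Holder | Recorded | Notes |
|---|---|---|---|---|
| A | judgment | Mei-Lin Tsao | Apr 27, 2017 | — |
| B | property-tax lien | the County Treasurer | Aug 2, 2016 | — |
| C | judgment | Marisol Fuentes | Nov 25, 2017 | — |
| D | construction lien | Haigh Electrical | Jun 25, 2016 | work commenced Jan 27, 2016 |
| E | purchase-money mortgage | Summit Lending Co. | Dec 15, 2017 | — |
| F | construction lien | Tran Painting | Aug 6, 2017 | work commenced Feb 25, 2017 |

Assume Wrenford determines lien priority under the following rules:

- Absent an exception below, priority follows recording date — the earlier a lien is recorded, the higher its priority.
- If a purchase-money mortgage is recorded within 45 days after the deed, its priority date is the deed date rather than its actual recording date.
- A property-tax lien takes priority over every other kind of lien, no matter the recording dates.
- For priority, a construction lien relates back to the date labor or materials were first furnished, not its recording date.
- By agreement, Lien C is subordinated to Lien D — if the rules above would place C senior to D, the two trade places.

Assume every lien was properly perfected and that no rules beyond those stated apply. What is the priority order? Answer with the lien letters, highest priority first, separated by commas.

B, D, F, A, C, E

Effective dates after the stated exceptions: D's effective date is Jan 27, 2016, when work began; E missed the 45-day window (101 days after the deed), so its recording date stands; F relates back to Feb 25, 2017 (work commenced).
As a property-tax lien, B is senior to every other lien.
Remaining liens by effective date: D (Jan 27, 2016), F (Feb 25, 2017), A (Apr 27, 2017), C (Nov 25, 2017), E (Dec 15, 2017).
C already ranks below D; the subordination has no effect.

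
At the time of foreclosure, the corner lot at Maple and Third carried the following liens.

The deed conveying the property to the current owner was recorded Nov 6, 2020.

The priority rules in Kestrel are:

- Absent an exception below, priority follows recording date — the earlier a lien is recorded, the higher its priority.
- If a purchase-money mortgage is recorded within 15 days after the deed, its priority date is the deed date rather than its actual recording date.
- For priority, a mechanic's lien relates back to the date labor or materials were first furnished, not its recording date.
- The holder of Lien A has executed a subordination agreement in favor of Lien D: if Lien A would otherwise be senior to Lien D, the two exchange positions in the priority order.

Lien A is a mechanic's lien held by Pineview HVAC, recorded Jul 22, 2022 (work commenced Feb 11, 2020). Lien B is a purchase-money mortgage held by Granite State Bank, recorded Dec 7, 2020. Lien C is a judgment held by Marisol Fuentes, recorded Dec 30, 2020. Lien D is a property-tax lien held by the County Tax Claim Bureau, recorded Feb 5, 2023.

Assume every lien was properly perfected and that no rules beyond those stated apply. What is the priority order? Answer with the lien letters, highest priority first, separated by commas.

D, B, C, A

Adjusting effective dates: A relates back to Feb 11, 2020 (work commenced); B was recorded 31 days after the deed, outside the 15-day window, so it keeps its recording date.
Ordering by effective date: A (Feb 11, 2020), B (Dec 7, 2020), C (Dec 30, 2020), D (Feb 5, 2023).
A would otherwise be senior to D, so under the subordination agreement A and D exchange positions.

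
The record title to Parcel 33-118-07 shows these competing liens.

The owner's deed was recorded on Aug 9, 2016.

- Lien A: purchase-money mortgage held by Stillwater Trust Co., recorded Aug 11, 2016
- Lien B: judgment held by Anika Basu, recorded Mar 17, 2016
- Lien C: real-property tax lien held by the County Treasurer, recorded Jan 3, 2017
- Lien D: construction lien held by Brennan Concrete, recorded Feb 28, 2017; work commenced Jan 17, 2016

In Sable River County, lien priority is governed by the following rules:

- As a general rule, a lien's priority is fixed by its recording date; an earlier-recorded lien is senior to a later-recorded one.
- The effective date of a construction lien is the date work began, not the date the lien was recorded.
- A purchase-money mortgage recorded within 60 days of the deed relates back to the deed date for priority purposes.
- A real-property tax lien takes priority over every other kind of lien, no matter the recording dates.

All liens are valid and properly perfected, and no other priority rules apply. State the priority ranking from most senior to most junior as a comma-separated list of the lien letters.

C, D, B, A

Effective dates after the stated exceptions: A was recorded within the 60-day window, so its effective date is the deed date Aug 9, 2016; D's effective date is Jan 17, 2016, when work began.
As a real-property tax lien, C is senior to every other lien.
Among the remaining liens, by effective date: D (Jan 17, 2016), B (Mar 17, 2016), A (Aug 9, 2016).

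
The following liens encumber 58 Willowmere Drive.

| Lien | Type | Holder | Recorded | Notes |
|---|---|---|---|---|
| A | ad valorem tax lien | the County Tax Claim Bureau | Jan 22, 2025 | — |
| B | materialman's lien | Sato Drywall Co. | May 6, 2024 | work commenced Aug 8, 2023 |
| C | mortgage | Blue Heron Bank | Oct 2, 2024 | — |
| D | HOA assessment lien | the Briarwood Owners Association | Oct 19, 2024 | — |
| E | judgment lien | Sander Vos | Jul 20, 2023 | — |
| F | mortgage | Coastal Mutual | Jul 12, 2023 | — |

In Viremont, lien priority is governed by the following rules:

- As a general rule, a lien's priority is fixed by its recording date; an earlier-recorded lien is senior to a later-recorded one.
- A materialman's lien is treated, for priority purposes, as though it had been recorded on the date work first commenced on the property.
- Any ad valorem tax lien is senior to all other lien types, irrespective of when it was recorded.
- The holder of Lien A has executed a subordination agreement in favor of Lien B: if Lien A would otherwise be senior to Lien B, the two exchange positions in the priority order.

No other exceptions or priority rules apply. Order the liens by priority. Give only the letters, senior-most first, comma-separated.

B, F, E, A, C, D

First, effective dates: B's effective date is Aug 8, 2023, when work began.
A, as an ad valorem tax lien, has superpriority and ranks first.
Among the remaining liens, by effective date: F (Jul 12, 2023), E (Jul 20, 2023), B (Aug 8, 2023), C (Oct 2, 2024), D (Oct 19, 2024).
A is senior to B before the subordination, so the two trade places.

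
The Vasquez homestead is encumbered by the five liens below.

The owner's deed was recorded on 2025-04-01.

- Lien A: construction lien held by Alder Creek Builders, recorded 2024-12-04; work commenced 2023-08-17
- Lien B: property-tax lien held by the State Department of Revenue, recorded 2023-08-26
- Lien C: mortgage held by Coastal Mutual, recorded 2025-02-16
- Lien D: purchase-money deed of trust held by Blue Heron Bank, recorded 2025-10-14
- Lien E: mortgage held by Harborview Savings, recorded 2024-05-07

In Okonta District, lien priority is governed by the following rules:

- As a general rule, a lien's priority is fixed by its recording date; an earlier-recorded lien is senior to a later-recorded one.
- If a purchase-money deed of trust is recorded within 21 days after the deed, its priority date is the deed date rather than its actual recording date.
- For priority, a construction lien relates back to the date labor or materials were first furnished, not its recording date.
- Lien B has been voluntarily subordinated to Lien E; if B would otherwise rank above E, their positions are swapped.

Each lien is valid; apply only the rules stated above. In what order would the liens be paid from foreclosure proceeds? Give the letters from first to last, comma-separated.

A, E, B, C, D

Adjusting effective dates: A relates back to 2023-08-17 (work commenced); D was recorded 196 days after the deed — beyond 21 days — so no relation-back applies.
Ordering by effective date: A (2023-08-17), B (2023-08-26), E (2024-05-07), C (2025-02-16), D (2025-10-14).
B would otherwise be senior to E, so under the subordination agreement B and E exchange positions.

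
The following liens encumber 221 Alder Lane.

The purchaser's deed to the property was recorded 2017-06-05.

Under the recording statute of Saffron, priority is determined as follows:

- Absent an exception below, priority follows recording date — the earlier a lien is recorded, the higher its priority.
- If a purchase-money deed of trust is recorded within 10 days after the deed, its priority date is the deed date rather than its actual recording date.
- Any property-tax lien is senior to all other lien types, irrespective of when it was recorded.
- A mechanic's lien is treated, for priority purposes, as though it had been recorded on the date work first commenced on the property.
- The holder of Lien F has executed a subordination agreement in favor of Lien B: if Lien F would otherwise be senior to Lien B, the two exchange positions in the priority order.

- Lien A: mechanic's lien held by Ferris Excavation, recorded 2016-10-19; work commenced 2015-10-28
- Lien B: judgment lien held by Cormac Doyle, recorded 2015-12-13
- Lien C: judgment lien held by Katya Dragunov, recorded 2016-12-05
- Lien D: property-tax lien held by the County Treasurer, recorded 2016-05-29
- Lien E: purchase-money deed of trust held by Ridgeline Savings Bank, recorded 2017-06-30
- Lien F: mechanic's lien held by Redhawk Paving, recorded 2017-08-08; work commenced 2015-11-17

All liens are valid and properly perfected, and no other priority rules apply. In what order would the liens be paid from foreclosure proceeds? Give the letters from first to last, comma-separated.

D, A, B, F, C, E

Effective dates: A is treated as recorded 2015-10-28, the work-commencement date; E was recorded 25 days after the deed — beyond 10 days — so no relation-back applies; F relates back to 2015-11-17 (work commenced).
D, as a property-tax lien, has superpriority and ranks first.
Among the remaining liens, by effective date: A (2015-10-28), F (2015-11-17), B (2015-12-13), C (2016-12-05), E (2017-06-30).
F is senior to B before the subordination, so the two trade places.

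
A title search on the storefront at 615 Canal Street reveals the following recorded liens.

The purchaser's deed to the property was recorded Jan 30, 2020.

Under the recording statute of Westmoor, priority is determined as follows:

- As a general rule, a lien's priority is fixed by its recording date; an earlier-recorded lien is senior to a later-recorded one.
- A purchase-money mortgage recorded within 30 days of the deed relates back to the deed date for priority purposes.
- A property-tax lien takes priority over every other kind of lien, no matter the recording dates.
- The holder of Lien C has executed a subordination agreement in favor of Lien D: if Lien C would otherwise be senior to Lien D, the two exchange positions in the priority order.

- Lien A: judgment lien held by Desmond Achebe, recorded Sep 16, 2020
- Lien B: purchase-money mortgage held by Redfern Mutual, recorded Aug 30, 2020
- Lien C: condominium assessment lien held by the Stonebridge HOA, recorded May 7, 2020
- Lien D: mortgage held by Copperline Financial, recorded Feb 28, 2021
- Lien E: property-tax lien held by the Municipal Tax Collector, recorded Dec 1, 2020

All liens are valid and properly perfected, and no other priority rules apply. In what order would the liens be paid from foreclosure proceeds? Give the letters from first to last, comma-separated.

E, D, B, A, C

Adjusting effective dates: B missed the 30-day window (213 days after the deed), so its recording date stands.
E is a property-tax lien and takes priority over every other lien.
Among the remaining liens, by effective date: C (May 7, 2020), B (Aug 30, 2020), A (Sep 16, 2020), D (Feb 28, 2021).
C is senior to D before the subordination, so the two trade places.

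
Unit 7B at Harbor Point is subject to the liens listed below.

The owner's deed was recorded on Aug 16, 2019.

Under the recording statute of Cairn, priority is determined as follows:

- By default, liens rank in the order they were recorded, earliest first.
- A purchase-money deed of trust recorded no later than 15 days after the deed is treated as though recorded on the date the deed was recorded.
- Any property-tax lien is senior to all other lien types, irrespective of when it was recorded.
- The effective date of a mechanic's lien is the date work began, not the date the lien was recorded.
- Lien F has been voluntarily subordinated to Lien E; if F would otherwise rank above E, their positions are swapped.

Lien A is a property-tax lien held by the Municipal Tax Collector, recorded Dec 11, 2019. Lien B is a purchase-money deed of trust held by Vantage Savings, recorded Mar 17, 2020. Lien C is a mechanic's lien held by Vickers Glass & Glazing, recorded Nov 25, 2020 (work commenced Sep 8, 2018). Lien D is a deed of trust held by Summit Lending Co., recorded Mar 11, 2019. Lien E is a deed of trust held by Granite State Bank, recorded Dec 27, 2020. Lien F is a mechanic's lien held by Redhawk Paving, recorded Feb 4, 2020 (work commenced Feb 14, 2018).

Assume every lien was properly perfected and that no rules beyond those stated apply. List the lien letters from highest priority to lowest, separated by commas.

A, E, C, D, B, F

First, effective dates: B missed the 15-day window (214 days after the deed), so its recording date stands; C relates back to Sep 8, 2018 (work commenced); F relates back to Feb 14, 2018 (work commenced).
A, as a property-tax lien, has superpriority and ranks first.
The other liens, earliest effective date first: F (Feb 14, 2018), C (Sep 8, 2018), D (Mar 11, 2019), B (Mar 17, 2020), E (Dec 27, 2020).
The subordination applies — F was senior to E — so F and E swap.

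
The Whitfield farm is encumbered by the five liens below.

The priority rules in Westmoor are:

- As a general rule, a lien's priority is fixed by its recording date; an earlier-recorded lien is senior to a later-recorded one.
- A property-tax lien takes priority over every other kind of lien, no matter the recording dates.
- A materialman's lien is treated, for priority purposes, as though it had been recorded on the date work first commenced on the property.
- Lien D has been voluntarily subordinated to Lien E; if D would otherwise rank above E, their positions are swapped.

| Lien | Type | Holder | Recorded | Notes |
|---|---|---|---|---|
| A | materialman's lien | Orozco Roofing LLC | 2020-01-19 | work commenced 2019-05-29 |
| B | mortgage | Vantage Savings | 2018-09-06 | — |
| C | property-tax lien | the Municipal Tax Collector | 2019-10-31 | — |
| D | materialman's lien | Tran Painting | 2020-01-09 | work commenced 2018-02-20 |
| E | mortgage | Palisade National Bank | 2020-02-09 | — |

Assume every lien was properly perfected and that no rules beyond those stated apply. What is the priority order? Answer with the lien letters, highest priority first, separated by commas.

Effective dates after the stated exceptions: A relates back to 2019-05-29 (work commenced); D's effective date is 2018-02-20, when work began.
C, as a property-tax lien, has superpriority and ranks first.
Among the remaining liens, by effective date: D (2018-02-20), B (2018-09-06), A (2019-05-29), E (2020-02-09).
The subordination applies — D was senior to E — so D and E swap.

C, E, B, A, D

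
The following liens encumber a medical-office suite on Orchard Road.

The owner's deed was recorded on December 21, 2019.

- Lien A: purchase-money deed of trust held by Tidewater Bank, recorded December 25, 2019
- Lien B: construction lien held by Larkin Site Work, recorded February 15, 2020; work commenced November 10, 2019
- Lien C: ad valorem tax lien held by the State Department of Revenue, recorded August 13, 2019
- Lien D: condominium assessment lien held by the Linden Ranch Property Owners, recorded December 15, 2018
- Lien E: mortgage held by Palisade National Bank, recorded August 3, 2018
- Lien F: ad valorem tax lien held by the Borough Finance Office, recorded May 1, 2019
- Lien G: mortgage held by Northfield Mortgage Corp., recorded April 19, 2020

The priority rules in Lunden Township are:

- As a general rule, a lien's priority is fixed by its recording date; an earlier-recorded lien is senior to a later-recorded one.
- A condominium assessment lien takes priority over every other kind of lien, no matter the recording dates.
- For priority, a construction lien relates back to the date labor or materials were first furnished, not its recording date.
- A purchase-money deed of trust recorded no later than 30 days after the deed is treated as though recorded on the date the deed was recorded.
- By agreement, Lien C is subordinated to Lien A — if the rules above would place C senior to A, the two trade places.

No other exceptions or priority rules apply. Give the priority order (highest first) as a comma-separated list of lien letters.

Effective dates: A was recorded within the 30-day window, so its effective date is the deed date December 21, 2019; B is treated as recorded November 10, 2019, the work-commencement date.
D is a condominium assessment lien, so it outranks all other liens regardless of date.
Remaining liens by effective date: E (August 3, 2018), F (May 1, 2019), C (August 13, 2019), B (November 10, 2019), A (December 21, 2019), G (April 19, 2020).
Because C would otherwise rank above A, the subordination swaps them.

D, E, F, A, B, C, G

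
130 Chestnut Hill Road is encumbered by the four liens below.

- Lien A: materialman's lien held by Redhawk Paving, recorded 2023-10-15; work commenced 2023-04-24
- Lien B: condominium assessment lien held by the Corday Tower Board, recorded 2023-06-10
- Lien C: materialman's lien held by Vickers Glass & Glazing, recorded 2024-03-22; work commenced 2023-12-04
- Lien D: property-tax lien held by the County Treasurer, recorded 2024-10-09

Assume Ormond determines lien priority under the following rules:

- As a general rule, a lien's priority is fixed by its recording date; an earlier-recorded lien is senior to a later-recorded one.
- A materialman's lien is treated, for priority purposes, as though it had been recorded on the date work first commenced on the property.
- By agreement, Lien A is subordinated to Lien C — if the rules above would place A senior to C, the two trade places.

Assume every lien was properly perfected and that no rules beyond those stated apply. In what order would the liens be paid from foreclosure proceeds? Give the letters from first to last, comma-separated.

Adjusting effective dates: A's effective date is 2023-04-24, when work began; C is treated as recorded 2023-12-04, the work-commencement date.
Ordering by effective date: A (2023-04-24), B (2023-06-10), C (2023-12-04), D (2024-10-09).
The subordination applies — A was senior to C — so A and C swap.

C, B, A, D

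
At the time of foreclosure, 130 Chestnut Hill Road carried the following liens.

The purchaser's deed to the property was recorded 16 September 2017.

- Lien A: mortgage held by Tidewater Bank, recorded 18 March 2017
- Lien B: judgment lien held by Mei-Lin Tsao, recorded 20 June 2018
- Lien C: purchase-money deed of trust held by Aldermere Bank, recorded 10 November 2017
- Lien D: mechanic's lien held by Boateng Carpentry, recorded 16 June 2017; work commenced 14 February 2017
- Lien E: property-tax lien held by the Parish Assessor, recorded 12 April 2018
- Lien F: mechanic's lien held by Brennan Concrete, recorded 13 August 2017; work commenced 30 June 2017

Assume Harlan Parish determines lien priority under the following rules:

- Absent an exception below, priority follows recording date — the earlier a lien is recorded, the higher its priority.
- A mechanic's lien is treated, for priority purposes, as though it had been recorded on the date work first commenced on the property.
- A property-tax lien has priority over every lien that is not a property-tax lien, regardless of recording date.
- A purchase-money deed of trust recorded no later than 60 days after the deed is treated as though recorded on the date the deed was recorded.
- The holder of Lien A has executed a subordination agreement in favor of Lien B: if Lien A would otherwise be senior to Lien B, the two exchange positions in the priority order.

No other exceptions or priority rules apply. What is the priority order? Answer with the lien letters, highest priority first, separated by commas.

Effective dates after the stated exceptions: C relates back to the deed date 16 September 2017; D is treated as recorded 14 February 2017, the work-commencement date; F's effective date is 30 June 2017, when work began.
As a property-tax lien, E is senior to every other lien.
Remaining liens by effective date: D (14 February 2017), A (18 March 2017), F (30 June 2017), C (16 September 2017), B (20 June 2018).
Because A would otherwise rank above B, the subordination swaps them.

E, D, B, F, C, A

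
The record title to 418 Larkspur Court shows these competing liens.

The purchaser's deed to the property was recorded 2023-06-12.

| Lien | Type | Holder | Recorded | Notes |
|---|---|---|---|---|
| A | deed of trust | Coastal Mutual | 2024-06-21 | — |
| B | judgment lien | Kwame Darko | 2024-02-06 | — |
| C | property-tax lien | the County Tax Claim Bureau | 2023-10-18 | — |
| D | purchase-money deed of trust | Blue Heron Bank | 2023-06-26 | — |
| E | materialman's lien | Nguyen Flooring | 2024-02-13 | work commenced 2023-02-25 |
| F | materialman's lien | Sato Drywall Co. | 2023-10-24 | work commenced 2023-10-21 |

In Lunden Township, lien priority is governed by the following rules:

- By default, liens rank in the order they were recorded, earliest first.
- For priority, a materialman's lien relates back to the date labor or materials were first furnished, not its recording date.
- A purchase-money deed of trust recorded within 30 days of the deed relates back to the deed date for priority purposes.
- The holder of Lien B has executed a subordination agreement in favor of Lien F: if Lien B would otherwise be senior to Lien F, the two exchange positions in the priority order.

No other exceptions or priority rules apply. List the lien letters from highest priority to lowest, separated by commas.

E, D, C, F, B, A

Effective dates: D's effective date is the deed date, 2023-06-12; E is treated as recorded 2023-02-25, the work-commencement date; F is treated as recorded 2023-10-21, the work-commencement date.
By effective date, earliest first: E (2023-02-25), D (2023-06-12), C (2023-10-18), F (2023-10-21), B (2024-02-06), A (2024-06-21).
Since B is not senior to F, the subordination leaves the order unchanged.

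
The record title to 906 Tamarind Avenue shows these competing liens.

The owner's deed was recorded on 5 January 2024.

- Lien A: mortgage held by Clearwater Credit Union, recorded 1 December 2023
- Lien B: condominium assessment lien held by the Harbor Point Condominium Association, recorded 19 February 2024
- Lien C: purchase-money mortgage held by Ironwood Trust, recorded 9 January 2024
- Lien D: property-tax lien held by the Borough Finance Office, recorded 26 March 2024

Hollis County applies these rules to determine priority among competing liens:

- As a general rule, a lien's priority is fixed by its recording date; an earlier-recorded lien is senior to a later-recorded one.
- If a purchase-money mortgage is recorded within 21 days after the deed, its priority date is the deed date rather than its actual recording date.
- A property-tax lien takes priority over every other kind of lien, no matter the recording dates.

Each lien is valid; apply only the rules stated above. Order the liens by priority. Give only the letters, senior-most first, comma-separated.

First, effective dates: C was recorded within the 21-day window, so its effective date is the deed date 5 January 2024.
As a property-tax lien, D is senior to every other lien.
Remaining liens by effective date: A (1 December 2023), C (5 January 2024), B (19 February 2024).

D, A, C, B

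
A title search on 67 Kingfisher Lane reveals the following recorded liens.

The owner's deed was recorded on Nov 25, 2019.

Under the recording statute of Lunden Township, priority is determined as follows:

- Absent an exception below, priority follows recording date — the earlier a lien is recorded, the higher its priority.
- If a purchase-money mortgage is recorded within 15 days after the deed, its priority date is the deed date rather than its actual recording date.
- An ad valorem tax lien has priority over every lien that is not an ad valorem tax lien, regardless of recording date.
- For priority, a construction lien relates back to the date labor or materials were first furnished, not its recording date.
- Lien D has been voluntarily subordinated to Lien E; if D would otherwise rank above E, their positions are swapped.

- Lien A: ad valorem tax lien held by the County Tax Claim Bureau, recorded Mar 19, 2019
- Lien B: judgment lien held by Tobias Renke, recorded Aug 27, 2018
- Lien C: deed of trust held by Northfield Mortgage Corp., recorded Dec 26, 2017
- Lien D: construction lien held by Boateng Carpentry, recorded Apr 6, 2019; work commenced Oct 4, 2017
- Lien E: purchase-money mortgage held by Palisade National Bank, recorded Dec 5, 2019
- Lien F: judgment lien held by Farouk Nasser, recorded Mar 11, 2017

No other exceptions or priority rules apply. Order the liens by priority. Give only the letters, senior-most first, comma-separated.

First, effective dates: D relates back to Oct 4, 2017 (work commenced); E relates back to the deed date Nov 25, 2019.
A is an ad valorem tax lien and takes priority over every other lien.
Ordering the rest by effective date: F (Mar 11, 2017), D (Oct 4, 2017), C (Dec 26, 2017), B (Aug 27, 2018), E (Nov 25, 2019).
The subordination applies — D was senior to E — so D and E swap.

A, F, E, C, B, D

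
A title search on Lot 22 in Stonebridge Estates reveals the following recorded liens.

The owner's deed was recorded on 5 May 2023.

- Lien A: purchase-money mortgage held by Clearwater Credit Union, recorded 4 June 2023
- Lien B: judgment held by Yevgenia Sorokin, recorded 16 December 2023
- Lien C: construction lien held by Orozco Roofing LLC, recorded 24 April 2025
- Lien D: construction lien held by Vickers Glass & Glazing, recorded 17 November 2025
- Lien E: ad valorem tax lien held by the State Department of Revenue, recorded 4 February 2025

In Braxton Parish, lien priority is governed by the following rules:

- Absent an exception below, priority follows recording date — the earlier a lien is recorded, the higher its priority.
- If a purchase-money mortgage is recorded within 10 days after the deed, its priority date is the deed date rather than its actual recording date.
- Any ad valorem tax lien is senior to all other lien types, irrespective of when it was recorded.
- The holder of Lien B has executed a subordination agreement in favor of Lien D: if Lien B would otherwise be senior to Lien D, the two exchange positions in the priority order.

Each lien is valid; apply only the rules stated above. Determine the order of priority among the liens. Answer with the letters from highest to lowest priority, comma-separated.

Effective dates after the stated exceptions: A was recorded 30 days after the deed, outside the 10-day window, so it keeps its recording date.
E is an ad valorem tax lien, so it outranks all other liens regardless of date.
Ordering the rest by effective date: A (4 June 2023), B (16 December 2023), C (24 April 2025), D (17 November 2025).
B is senior to D before the subordination, so the two trade places.

E, A, D, C, B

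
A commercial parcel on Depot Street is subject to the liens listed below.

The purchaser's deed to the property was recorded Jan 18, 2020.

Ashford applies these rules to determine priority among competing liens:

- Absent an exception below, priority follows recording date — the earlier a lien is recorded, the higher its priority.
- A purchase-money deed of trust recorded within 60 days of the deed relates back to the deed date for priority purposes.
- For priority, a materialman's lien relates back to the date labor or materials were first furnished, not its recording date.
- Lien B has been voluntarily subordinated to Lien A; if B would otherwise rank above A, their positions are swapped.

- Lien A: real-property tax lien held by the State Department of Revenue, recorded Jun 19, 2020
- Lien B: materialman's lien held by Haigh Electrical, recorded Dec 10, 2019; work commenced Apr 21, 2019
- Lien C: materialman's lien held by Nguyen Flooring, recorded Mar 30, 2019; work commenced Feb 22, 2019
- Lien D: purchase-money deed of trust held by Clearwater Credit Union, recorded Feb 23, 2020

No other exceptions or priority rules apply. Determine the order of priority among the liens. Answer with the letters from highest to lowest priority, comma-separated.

Effective dates after the stated exceptions: B's effective date is Apr 21, 2019, when work began; C is treated as recorded Feb 22, 2019, the work-commencement date; D was recorded within the 60-day window, so its effective date is the deed date Jan 18, 2020.
By effective date: C (Feb 22, 2019), B (Apr 21, 2019), D (Jan 18, 2020), A (Jun 19, 2020).
The subordination applies — B was senior to A — so B and A swap.

C, A, D, B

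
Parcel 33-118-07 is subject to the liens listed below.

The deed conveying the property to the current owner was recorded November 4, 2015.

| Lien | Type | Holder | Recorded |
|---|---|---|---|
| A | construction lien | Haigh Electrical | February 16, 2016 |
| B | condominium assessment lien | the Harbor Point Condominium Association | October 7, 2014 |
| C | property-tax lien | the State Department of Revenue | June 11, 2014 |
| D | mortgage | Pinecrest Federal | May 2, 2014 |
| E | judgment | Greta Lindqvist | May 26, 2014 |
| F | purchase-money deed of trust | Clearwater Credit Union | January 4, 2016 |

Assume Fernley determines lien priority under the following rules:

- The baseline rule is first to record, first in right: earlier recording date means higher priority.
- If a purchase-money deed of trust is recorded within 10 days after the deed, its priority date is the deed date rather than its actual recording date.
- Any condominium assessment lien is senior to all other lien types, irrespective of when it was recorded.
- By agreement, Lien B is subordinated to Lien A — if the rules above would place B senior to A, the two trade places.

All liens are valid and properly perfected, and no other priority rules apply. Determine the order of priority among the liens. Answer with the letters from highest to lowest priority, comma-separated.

Effective dates: F missed the 10-day window (61 days after the deed), so its recording date stands.
B is a condominium assessment lien and takes priority over every other lien.
Among the remaining liens, by effective date: D (May 2, 2014), E (May 26, 2014), C (June 11, 2014), F (January 4, 2016), A (February 16, 2016).
The subordination applies — B was senior to A — so B and A swap.

A, D, E, C, F, B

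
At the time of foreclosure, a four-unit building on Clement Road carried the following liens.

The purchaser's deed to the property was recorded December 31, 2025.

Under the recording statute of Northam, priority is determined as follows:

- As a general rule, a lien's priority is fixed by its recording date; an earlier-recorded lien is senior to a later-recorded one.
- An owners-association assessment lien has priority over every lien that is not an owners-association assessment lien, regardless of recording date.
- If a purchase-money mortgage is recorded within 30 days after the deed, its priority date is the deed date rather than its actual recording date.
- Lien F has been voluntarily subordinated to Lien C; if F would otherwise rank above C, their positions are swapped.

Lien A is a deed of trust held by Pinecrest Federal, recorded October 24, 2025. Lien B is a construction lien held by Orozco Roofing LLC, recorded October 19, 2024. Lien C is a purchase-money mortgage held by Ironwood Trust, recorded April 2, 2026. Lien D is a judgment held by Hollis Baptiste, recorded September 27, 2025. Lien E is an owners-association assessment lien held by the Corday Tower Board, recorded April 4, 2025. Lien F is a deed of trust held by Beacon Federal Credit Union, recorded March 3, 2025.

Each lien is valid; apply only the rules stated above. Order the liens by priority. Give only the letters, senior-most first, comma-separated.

E, B, C, D, A, F

Effective dates: C missed the 30-day window (92 days after the deed), so its recording date stands.
As an owners-association assessment lien, E is senior to every other lien.
Remaining liens by effective date: B (October 19, 2024), F (March 3, 2025), D (September 27, 2025), A (October 24, 2025), C (April 2, 2026).
The subordination applies — F was senior to C — so F and C swap.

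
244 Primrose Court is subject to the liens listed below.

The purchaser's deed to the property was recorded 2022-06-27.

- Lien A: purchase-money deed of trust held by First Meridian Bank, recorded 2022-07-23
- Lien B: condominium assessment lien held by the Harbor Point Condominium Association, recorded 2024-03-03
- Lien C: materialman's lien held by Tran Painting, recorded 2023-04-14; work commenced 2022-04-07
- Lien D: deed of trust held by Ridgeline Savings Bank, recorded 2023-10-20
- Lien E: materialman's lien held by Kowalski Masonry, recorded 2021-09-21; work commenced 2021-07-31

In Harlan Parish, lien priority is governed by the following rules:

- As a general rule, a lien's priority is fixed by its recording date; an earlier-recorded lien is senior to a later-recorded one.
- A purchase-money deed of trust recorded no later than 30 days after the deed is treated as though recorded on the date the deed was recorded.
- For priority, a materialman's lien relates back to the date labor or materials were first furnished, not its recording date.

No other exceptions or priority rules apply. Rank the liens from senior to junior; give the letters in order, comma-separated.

E, C, A, D, B

Effective dates after the stated exceptions: A was recorded within the 30-day window, so its effective date is the deed date 2022-06-27; C's effective date is 2022-04-07, when work began; E is treated as recorded 2021-07-31, the work-commencement date.
By effective date: E (2021-07-31), C (2022-04-07), A (2022-06-27), D (2023-10-20), B (2024-03-03).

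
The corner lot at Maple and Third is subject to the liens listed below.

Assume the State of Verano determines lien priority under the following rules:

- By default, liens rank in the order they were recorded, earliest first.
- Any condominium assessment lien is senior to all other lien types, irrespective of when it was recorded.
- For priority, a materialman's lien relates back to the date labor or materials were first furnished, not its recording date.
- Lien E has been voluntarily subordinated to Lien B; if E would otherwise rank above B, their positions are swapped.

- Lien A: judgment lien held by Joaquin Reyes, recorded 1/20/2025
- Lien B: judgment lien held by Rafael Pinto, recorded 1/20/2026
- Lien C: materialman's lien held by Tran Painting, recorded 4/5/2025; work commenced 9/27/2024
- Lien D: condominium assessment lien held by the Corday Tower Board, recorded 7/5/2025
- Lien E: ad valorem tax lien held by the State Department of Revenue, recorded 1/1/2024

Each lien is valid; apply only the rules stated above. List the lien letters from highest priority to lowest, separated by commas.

D, B, C, A, E

First, effective dates: C is treated as recorded 9/27/2024, the work-commencement date.
As a condominium assessment lien, D is senior to every other lien.
Remaining liens by effective date: E (1/1/2024), C (9/27/2024), A (1/20/2025), B (1/20/2026).
E would otherwise be senior to B, so under the subordination agreement E and B exchange positions.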